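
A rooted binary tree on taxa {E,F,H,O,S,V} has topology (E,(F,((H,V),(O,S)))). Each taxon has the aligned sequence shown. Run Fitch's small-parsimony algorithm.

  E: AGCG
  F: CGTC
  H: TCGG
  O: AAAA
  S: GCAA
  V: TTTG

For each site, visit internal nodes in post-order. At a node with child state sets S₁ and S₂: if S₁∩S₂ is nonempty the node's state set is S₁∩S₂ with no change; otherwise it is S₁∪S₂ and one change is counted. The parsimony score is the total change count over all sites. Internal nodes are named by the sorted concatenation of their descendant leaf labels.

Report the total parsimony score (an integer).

11

HV@0: {T} ∩ {T} = {T} (intersection, +0)
OS@0: {A} ∪ {G} = {A,G} (union, +1)
HOSV@0: {T} ∪ {A,G} = {A,G,T} (union, +1)
FHOSV@0: {C} ∪ {A,G,T} = {A,C,G,T} (union, +1)
EFHOSV@0: {A} ∩ {A,C,G,T} = {A} (intersection, +0)
HV@1: {C} ∪ {T} = {C,T} (union, +1)
OS@1: {A} ∪ {C} = {A,C} (union, +1)
HOSV@1: {C,T} ∩ {A,C} = {C} (intersection, +0)
FHOSV@1: {G} ∪ {C} = {C,G} (union, +1)
EFHOSV@1: {G} ∩ {C,G} = {G} (intersection, +0)
HV@2: {G} ∪ {T} = {G,T} (union, +1)
OS@2: {A} ∩ {A} = {A} (intersection, +0)
HOSV@2: {G,T} ∪ {A} = {A,G,T} (union, +1)
FHOSV@2: {T} ∩ {A,G,T} = {T} (intersection, +0)
EFHOSV@2: {C} ∪ {T} = {C,T} (union, +1)
HV@3: {G} ∩ {G} = {G} (intersection, +0)
OS@3: {A} ∩ {A} = {A} (intersection, +0)
HOSV@3: {G} ∪ {A} = {A,G} (union, +1)
FHOSV@3: {C} ∪ {A,G} = {A,C,G} (union, +1)
EFHOSV@3: {G} ∩ {A,C,G} = {G} (intersection, +0)
per-site changes: [3, 3, 3, 2]; total = 11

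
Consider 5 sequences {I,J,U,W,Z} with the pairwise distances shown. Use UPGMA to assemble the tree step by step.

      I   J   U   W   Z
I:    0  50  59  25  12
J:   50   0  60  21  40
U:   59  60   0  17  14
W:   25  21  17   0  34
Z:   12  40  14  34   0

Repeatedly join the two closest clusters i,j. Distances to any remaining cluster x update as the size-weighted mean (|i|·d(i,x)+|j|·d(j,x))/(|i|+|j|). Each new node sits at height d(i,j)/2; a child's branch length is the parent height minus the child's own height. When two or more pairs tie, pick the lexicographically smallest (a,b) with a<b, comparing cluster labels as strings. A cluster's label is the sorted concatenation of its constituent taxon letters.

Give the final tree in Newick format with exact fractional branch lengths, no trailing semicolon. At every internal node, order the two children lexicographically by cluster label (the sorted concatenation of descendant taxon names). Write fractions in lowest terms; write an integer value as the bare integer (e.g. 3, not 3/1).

step 1: merge (I,Z) at d=12; branch lengths I→6, Z→6; new cluster IZ
  updated: d(IZ,J)=45, d(IZ,U)=73/2, d(IZ,W)=59/2
step 2: merge (U,W) at d=17; branch lengths U→17/2, W→17/2; new cluster UW
  updated: d(IZ,UW)=33, d(J,UW)=81/2
step 3: merge (IZ,UW) at d=33; branch lengths IZ→21/2, UW→8; new cluster IUWZ
  updated: d(IUWZ,J)=171/4
step 4: merge (IUWZ,J) at d=171/4; branch lengths IUWZ→39/8, J→171/8; new cluster IJUWZ
final tree: (((I:6,Z:6):21/2,(U:17/2,W:17/2):8):39/8,J:171/8)
total length: 295/4

(((I:6,Z:6):21/2,(U:17/2,W:17/2):8):39/8,J:171/8)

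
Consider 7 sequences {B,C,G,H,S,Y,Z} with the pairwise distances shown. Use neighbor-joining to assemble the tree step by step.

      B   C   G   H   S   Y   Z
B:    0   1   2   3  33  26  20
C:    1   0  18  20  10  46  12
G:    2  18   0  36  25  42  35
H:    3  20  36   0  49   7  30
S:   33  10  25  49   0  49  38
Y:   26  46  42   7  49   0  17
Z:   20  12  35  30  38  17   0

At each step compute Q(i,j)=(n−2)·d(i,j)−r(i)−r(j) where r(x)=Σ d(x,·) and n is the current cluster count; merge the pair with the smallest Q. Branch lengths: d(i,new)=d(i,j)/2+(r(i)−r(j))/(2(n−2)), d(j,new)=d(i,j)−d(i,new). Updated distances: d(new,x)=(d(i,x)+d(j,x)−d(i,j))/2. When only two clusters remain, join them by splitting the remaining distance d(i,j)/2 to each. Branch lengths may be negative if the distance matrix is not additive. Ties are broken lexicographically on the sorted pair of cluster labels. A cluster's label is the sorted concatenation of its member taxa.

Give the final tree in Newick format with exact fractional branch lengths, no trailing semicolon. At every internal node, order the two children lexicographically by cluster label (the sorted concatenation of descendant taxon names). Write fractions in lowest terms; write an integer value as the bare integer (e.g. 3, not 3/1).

iteration 1: select H,Y (d=7, Q=-297); attach at lengths (-7/10, 77/10); label the merged cluster HY
  updated: d(B,HY)=11, d(C,HY)=59/2, d(G,HY)=71/2, d(HY,S)=91/2, d(HY,Z)=20
iteration 2: select HY,Z (d=20, Q=-373/2); attach at lengths (193/16, 127/16); label the merged cluster HYZ
  updated: d(B,HYZ)=11/2, d(C,HYZ)=43/4, d(G,HYZ)=101/4, d(HYZ,S)=127/4
iteration 3: select C,S (d=10, Q=-219/2); attach at lengths (-5, 15); label the merged cluster CS
  updated: d(B,CS)=12, d(CS,G)=33/2, d(CS,HYZ)=65/4
iteration 4: select B,G (d=2, Q=-237/4); attach at lengths (-81/16, 113/16); label the merged cluster BG
  updated: d(BG,CS)=53/4, d(BG,HYZ)=115/8
iteration 5: select BG,CS (d=53/4, Q=-351/8); attach at lengths (91/16, 121/16); label the merged cluster BCGS
  updated: d(BCGS,HYZ)=139/16
iteration 6: select BCGS,HYZ (d=139/16); attach at lengths (139/32, 139/32); label the merged cluster BCGHSYZ
final tree: (((B:-81/16,G:113/16):91/16,(C:-5,S:15):121/16):139/32,((H:-7/10,Y:77/10):193/16,Z:127/16):139/32)
total length: 975/16

(((B:-81/16,G:113/16):91/16,(C:-5,S:15):121/16):139/32,((H:-7/10,Y:77/10):193/16,Z:127/16):139/32)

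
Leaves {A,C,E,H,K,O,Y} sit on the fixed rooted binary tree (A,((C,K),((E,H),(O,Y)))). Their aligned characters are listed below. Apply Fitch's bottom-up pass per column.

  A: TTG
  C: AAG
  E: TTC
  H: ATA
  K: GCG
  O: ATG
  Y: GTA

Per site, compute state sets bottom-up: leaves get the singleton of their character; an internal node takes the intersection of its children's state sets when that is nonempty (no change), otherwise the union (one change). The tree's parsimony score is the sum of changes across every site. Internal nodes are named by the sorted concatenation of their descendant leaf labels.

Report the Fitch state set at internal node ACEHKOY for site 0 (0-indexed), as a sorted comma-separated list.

A,T

[col 0] CK: children C:{A}, K:{G} ∪→ {A,G}; cost 1
[col 0] EH: children E:{T}, H:{A} ∪→ {A,T}; cost 1
[col 0] OY: children O:{A}, Y:{G} ∪→ {A,G}; cost 1
[col 0] EHOY: children EH:{A,T}, OY:{A,G} ∩→ {A}; cost 0
[col 0] CEHKOY: children CK:{A,G}, EHOY:{A} ∩→ {A}; cost 0
[col 0] ACEHKOY: children A:{T}, CEHKOY:{A} ∪→ {A,T}; cost 1
[col 1] CK: children C:{A}, K:{C} ∪→ {A,C}; cost 1
[col 1] EH: children E:{T}, H:{T} ∩→ {T}; cost 0
[col 1] OY: children O:{T}, Y:{T} ∩→ {T}; cost 0
[col 1] EHOY: children EH:{T}, OY:{T} ∩→ {T}; cost 0
[col 1] CEHKOY: children CK:{A,C}, EHOY:{T} ∪→ {A,C,T}; cost 1
[col 1] ACEHKOY: children A:{T}, CEHKOY:{A,C,T} ∩→ {T}; cost 0
[col 2] CK: children C:{G}, K:{G} ∩→ {G}; cost 0
[col 2] EH: children E:{C}, H:{A} ∪→ {A,C}; cost 1
[col 2] OY: children O:{G}, Y:{A} ∪→ {A,G}; cost 1
[col 2] EHOY: children EH:{A,C}, OY:{A,G} ∩→ {A}; cost 0
[col 2] CEHKOY: children CK:{G}, EHOY:{A} ∪→ {A,G}; cost 1
[col 2] ACEHKOY: children A:{G}, CEHKOY:{A,G} ∩→ {G}; cost 0
per-site changes: [4, 2, 3]; total = 9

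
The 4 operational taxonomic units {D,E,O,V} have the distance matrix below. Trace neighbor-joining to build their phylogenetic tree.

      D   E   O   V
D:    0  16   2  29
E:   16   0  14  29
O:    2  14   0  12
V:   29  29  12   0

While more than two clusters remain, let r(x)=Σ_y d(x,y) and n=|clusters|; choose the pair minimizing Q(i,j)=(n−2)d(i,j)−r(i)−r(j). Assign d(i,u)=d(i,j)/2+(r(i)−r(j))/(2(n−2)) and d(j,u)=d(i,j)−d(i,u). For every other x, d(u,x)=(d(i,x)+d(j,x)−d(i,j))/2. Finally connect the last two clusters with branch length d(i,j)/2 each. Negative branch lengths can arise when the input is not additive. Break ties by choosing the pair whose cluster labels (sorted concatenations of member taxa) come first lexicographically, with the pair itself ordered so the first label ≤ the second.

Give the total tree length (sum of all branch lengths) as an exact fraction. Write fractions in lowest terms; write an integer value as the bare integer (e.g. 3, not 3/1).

65/2

1. join D+E (d=16, Q=-74) ⇒ DE; edges |D|=5, |E|=11
  updated: d(DE,O)=0, d(DE,V)=21
2. join DE+O (d=0, Q=-33) ⇒ DEO; edges |DE|=9/2, |O|=-9/2
  updated: d(DEO,V)=33/2
3. join DEO+V (d=33/2) ⇒ DEOV; edges |DEO|=33/4, |V|=33/4
final tree: (((D:5,E:11):9/2,O:-9/2):33/4,V:33/4)
total length: 65/2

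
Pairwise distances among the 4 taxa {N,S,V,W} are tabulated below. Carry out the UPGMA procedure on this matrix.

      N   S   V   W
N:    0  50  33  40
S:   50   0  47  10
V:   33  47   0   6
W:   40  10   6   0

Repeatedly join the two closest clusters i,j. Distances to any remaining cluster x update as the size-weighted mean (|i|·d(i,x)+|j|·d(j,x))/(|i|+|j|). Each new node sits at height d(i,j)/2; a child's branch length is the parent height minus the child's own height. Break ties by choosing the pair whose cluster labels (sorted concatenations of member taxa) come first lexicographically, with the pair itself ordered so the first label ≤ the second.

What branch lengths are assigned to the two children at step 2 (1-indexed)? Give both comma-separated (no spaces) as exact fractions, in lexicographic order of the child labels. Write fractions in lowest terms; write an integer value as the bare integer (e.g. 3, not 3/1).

iteration 1: select V,W (d=6); attach at lengths (3, 3); label the merged cluster VW
  updated: d(N,VW)=73/2, d(S,VW)=57/2
iteration 2: select S,VW (d=57/2); attach at lengths (57/4, 45/4); label the merged cluster SVW
  updated: d(N,SVW)=41
iteration 3: select N,SVW (d=41); attach at lengths (41/2, 25/4); label the merged cluster NSVW
final tree: (N:41/2,(S:57/4,(V:3,W:3):45/4):25/4)
total length: 233/4

57/4,45/4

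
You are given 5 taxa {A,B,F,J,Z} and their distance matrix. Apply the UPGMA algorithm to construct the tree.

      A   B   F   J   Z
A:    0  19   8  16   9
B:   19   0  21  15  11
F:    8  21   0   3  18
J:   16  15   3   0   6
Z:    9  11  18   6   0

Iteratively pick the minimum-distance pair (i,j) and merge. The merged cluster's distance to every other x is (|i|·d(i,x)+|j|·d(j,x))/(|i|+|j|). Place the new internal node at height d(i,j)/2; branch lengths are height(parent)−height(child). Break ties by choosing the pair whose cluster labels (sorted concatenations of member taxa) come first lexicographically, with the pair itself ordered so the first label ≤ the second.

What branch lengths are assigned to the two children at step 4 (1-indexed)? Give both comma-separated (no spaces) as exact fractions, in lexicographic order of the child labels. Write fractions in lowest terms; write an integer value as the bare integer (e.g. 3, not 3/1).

1. join F+J (d=3) ⇒ FJ; edges |F|=3/2, |J|=3/2
  updated: d(A,FJ)=12, d(B,FJ)=18, d(FJ,Z)=12
2. join A+Z (d=9) ⇒ AZ; edges |A|=9/2, |Z|=9/2
  updated: d(AZ,B)=15, d(AZ,FJ)=12
3. join AZ+FJ (d=12) ⇒ AFJZ; edges |AZ|=3/2, |FJ|=9/2
  updated: d(AFJZ,B)=33/2
4. join AFJZ+B (d=33/2) ⇒ ABFJZ; edges |AFJZ|=9/4, |B|=33/4
final tree: (((A:9/2,Z:9/2):3/2,(F:3/2,J:3/2):9/2):9/4,B:33/4)
total length: 57/2

9/4,33/4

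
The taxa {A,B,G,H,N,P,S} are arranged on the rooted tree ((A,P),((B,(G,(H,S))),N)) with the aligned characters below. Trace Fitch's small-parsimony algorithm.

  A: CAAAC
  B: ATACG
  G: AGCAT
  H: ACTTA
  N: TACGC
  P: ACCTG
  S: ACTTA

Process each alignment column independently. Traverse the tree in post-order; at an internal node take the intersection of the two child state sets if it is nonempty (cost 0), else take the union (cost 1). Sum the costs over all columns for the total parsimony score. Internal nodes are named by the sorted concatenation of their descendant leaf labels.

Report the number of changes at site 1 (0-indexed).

AP@0: {C} ∪ {A} = {A,C} (union, +1)
HS@0: {A} ∩ {A} = {A} (intersection, +0)
GHS@0: {A} ∩ {A} = {A} (intersection, +0)
BGHS@0: {A} ∩ {A} = {A} (intersection, +0)
BGHNS@0: {A} ∪ {T} = {A,T} (union, +1)
ABGHNPS@0: {A,C} ∩ {A,T} = {A} (intersection, +0)
AP@1: {A} ∪ {C} = {A,C} (union, +1)
HS@1: {C} ∩ {C} = {C} (intersection, +0)
GHS@1: {G} ∪ {C} = {C,G} (union, +1)
BGHS@1: {T} ∪ {C,G} = {C,G,T} (union, +1)
BGHNS@1: {C,G,T} ∪ {A} = {A,C,G,T} (union, +1)
ABGHNPS@1: {A,C} ∩ {A,C,G,T} = {A,C} (intersection, +0)
AP@2: {A} ∪ {C} = {A,C} (union, +1)
HS@2: {T} ∩ {T} = {T} (intersection, +0)
GHS@2: {C} ∪ {T} = {C,T} (union, +1)
BGHS@2: {A} ∪ {C,T} = {A,C,T} (union, +1)
BGHNS@2: {A,C,T} ∩ {C} = {C} (intersection, +0)
ABGHNPS@2: {A,C} ∩ {C} = {C} (intersection, +0)
AP@3: {A} ∪ {T} = {A,T} (union, +1)
HS@3: {T} ∩ {T} = {T} (intersection, +0)
GHS@3: {A} ∪ {T} = {A,T} (union, +1)
BGHS@3: {C} ∪ {A,T} = {A,C,T} (union, +1)
BGHNS@3: {A,C,T} ∪ {G} = {A,C,G,T} (union, +1)
ABGHNPS@3: {A,T} ∩ {A,C,G,T} = {A,T} (intersection, +0)
AP@4: {C} ∪ {G} = {C,G} (union, +1)
HS@4: {A} ∩ {A} = {A} (intersection, +0)
GHS@4: {T} ∪ {A} = {A,T} (union, +1)
BGHS@4: {G} ∪ {A,T} = {A,G,T} (union, +1)
BGHNS@4: {A,G,T} ∪ {C} = {A,C,G,T} (union, +1)
ABGHNPS@4: {C,G} ∩ {A,C,G,T} = {C,G} (intersection, +0)
per-site changes: [2, 4, 3, 4, 4]; total = 17

4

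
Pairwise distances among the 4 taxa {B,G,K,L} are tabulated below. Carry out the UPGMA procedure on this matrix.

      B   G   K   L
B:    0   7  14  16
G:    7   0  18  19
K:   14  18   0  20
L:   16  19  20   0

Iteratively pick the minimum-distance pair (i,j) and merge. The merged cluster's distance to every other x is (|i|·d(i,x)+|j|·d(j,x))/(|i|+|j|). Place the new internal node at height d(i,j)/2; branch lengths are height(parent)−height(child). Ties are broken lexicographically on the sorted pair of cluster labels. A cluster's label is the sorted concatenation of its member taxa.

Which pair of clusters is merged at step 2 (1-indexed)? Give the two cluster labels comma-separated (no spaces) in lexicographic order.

iteration 1: select B,G (d=7); attach at lengths (7/2, 7/2); label the merged cluster BG
  updated: d(BG,K)=16, d(BG,L)=35/2
iteration 2: select BG,K (d=16); attach at lengths (9/2, 8); label the merged cluster BGK
  updated: d(BGK,L)=55/3
iteration 3: select BGK,L (d=55/3); attach at lengths (7/6, 55/6); label the merged cluster BGKL
final tree: (((B:7/2,G:7/2):9/2,K:8):7/6,L:55/6)
total length: 179/6

BG,K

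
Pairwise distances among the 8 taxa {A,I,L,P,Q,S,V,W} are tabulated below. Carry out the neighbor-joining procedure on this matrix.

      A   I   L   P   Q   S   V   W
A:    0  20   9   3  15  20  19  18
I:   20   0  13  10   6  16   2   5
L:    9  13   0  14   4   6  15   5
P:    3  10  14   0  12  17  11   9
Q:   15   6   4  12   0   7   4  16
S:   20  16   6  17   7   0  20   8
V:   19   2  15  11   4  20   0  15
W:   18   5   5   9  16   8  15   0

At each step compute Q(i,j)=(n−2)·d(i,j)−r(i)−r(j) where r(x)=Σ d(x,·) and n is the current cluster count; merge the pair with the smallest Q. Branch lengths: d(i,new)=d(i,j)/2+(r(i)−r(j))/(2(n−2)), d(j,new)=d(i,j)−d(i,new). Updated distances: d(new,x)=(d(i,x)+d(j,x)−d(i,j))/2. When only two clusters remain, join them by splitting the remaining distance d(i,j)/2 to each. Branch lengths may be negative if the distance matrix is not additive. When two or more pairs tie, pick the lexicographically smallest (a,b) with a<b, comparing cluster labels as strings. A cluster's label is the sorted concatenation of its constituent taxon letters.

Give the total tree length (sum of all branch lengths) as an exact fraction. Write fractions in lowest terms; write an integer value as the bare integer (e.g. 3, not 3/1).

1. join A+P (d=3, Q=-162) ⇒ AP; edges |A|=23/6, |P|=-5/6
  updated: d(AP,I)=27/2, d(AP,L)=10, d(AP,Q)=12, d(AP,S)=17, d(AP,V)=27/2, d(AP,W)=12
2. join I+V (d=2, Q=-115) ⇒ IV; edges |I|=-2/5, |V|=12/5
  updated: d(AP,IV)=25/2, d(IV,L)=13, d(IV,Q)=4, d(IV,S)=17, d(IV,W)=9
3. join IV+Q (d=4, Q=-165/2) ⇒ IQV; edges |IV|=57/16, |Q|=7/16
  updated: d(AP,IQV)=41/4, d(IQV,L)=13/2, d(IQV,S)=10, d(IQV,W)=21/2
4. join AP+IQV (d=41/4, Q=-223/4) ⇒ AIPQV; edges |AP|=57/8, |IQV|=25/8
  updated: d(AIPQV,L)=25/8, d(AIPQV,S)=67/8, d(AIPQV,W)=49/8
5. join AIPQV+L (d=25/8, Q=-51/2) ⇒ AILPQV; edges |AIPQV|=39/16, |L|=11/16
  updated: d(AILPQV,S)=45/8, d(AILPQV,W)=4
6. join AILPQV+S (d=45/8, Q=-141/8) ⇒ AILPQSV; edges |AILPQV|=13/16, |S|=77/16
  updated: d(AILPQSV,W)=51/16
7. join AILPQSV+W (d=51/16) ⇒ AILPQSVW; edges |AILPQSV|=51/32, |W|=51/32
final tree: (((((A:23/6,P:-5/6):57/8,((I:-2/5,V:12/5):57/16,Q:7/16):25/8):39/16,L:11/16):13/16,S:77/16):51/32,W:51/32)
total length: 499/16

499/16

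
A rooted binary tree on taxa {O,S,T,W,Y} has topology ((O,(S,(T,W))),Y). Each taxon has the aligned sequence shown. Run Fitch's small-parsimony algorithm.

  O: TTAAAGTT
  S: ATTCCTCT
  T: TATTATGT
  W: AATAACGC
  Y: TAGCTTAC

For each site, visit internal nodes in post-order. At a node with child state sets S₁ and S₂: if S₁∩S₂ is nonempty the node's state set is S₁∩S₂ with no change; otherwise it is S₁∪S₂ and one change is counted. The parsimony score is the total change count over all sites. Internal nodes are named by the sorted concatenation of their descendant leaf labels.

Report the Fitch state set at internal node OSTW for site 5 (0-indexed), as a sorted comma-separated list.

[col 0] TW: children T:{T}, W:{A} ∪→ {A,T}; cost 1
[col 0] STW: children S:{A}, TW:{A,T} ∩→ {A}; cost 0
[col 0] OSTW: children O:{T}, STW:{A} ∪→ {A,T}; cost 1
[col 0] OSTWY: children OSTW:{A,T}, Y:{T} ∩→ {T}; cost 0
[col 1] TW: children T:{A}, W:{A} ∩→ {A}; cost 0
[col 1] STW: children S:{T}, TW:{A} ∪→ {A,T}; cost 1
[col 1] OSTW: children O:{T}, STW:{A,T} ∩→ {T}; cost 0
[col 1] OSTWY: children OSTW:{T}, Y:{A} ∪→ {A,T}; cost 1
[col 2] TW: children T:{T}, W:{T} ∩→ {T}; cost 0
[col 2] STW: children S:{T}, TW:{T} ∩→ {T}; cost 0
[col 2] OSTW: children O:{A}, STW:{T} ∪→ {A,T}; cost 1
[col 2] OSTWY: children OSTW:{A,T}, Y:{G} ∪→ {A,G,T}; cost 1
[col 3] TW: children T:{T}, W:{A} ∪→ {A,T}; cost 1
[col 3] STW: children S:{C}, TW:{A,T} ∪→ {A,C,T}; cost 1
[col 3] OSTW: children O:{A}, STW:{A,C,T} ∩→ {A}; cost 0
[col 3] OSTWY: children OSTW:{A}, Y:{C} ∪→ {A,C}; cost 1
[col 4] TW: children T:{A}, W:{A} ∩→ {A}; cost 0
[col 4] STW: children S:{C}, TW:{A} ∪→ {A,C}; cost 1
[col 4] OSTW: children O:{A}, STW:{A,C} ∩→ {A}; cost 0
[col 4] OSTWY: children OSTW:{A}, Y:{T} ∪→ {A,T}; cost 1
[col 5] TW: children T:{T}, W:{C} ∪→ {C,T}; cost 1
[col 5] STW: children S:{T}, TW:{C,T} ∩→ {T}; cost 0
[col 5] OSTW: children O:{G}, STW:{T} ∪→ {G,T}; cost 1
[col 5] OSTWY: children OSTW:{G,T}, Y:{T} ∩→ {T}; cost 0
[col 6] TW: children T:{G}, W:{G} ∩→ {G}; cost 0
[col 6] STW: children S:{C}, TW:{G} ∪→ {C,G}; cost 1
[col 6] OSTW: children O:{T}, STW:{C,G} ∪→ {C,G,T}; cost 1
[col 6] OSTWY: children OSTW:{C,G,T}, Y:{A} ∪→ {A,C,G,T}; cost 1
[col 7] TW: children T:{T}, W:{C} ∪→ {C,T}; cost 1
[col 7] STW: children S:{T}, TW:{C,T} ∩→ {T}; cost 0
[col 7] OSTW: children O:{T}, STW:{T} ∩→ {T}; cost 0
[col 7] OSTWY: children OSTW:{T}, Y:{C} ∪→ {C,T}; cost 1
per-site changes: [2, 2, 2, 3, 2, 2, 3, 2]; total = 18

G,T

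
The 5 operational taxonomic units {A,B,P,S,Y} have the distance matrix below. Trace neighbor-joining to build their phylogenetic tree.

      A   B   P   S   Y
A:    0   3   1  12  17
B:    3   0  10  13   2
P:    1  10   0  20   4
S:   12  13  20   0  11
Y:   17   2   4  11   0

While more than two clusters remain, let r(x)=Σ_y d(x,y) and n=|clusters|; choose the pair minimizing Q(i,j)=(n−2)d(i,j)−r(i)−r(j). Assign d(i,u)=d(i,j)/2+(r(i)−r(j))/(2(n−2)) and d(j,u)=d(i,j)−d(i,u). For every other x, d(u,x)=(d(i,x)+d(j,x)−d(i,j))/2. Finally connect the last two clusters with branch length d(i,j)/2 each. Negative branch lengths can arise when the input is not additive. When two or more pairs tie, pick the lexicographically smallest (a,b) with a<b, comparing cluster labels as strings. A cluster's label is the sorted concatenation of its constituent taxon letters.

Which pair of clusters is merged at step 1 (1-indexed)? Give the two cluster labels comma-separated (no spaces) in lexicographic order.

iteration 1: select A,P (d=1, Q=-65); attach at lengths (1/6, 5/6); label the merged cluster AP
  updated: d(AP,B)=6, d(AP,S)=31/2, d(AP,Y)=10
iteration 2: select AP,B (d=6, Q=-81/2); attach at lengths (45/8, 3/8); label the merged cluster ABP
  updated: d(ABP,S)=45/4, d(ABP,Y)=3
iteration 3: select ABP,S (d=45/4, Q=-101/4); attach at lengths (13/8, 77/8); label the merged cluster ABPS
  updated: d(ABPS,Y)=11/8
iteration 4: select ABPS,Y (d=11/8); attach at lengths (11/16, 11/16); label the merged cluster ABPSY
final tree: ((((A:1/6,P:5/6):45/8,B:3/8):13/8,S:77/8):11/16,Y:11/16)
total length: 157/8

A,P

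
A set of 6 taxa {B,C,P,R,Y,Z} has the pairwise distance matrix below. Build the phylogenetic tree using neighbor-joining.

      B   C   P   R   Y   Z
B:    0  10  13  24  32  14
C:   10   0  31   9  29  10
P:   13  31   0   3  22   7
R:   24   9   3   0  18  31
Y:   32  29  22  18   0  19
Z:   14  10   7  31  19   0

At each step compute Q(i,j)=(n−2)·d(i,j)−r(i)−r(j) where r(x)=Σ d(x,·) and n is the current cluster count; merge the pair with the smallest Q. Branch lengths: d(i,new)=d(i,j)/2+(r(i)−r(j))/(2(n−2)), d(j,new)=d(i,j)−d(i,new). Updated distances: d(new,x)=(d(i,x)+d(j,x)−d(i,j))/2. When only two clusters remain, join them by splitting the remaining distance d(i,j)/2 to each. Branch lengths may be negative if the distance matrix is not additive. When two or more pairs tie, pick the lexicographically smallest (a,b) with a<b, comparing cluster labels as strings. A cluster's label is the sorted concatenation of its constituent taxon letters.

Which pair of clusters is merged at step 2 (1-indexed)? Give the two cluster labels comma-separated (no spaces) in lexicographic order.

1. join P+R (d=3, Q=-149) ⇒ PR; edges |P|=3/8, |R|=21/8
  updated: d(B,PR)=17, d(C,PR)=37/2, d(PR,Y)=37/2, d(PR,Z)=35/2
2. join PR+Y (d=37/2, Q=-229/2) ⇒ PRY; edges |PR|=19/4, |Y|=55/4
  updated: d(B,PRY)=61/4, d(C,PRY)=29/2, d(PRY,Z)=9
3. join B+C (d=10, Q=-215/4) ⇒ BC; edges |B|=99/16, |C|=61/16
  updated: d(BC,PRY)=79/8, d(BC,Z)=7
4. join BC+PRY (d=79/8, Q=-207/8) ⇒ BCPRY; edges |BC|=63/16, |PRY|=95/16
  updated: d(BCPRY,Z)=49/16
5. join BCPRY+Z (d=49/16) ⇒ BCPRYZ; edges |BCPRY|=49/32, |Z|=49/32
final tree: (((B:99/16,C:61/16):63/16,((P:3/8,R:21/8):19/4,Y:55/4):95/16):49/32,Z:49/32)
total length: 711/16

PR,Y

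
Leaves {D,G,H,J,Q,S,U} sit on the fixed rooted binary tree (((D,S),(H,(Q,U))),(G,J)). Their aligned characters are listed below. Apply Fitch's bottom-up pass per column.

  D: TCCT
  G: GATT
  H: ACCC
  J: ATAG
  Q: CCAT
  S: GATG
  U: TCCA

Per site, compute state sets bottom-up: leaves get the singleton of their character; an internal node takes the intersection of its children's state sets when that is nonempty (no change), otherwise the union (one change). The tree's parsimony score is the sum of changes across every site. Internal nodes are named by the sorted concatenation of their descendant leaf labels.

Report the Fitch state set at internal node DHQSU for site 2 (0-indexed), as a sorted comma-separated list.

DS@0: {T} ∪ {G} = {G,T} (union, +1)
QU@0: {C} ∪ {T} = {C,T} (union, +1)
HQU@0: {A} ∪ {C,T} = {A,C,T} (union, +1)
DHQSU@0: {G,T} ∩ {A,C,T} = {T} (intersection, +0)
GJ@0: {G} ∪ {A} = {A,G} (union, +1)
DGHJQSU@0: {T} ∪ {A,G} = {A,G,T} (union, +1)
DS@1: {C} ∪ {A} = {A,C} (union, +1)
QU@1: {C} ∩ {C} = {C} (intersection, +0)
HQU@1: {C} ∩ {C} = {C} (intersection, +0)
DHQSU@1: {A,C} ∩ {C} = {C} (intersection, +0)
GJ@1: {A} ∪ {T} = {A,T} (union, +1)
DGHJQSU@1: {C} ∪ {A,T} = {A,C,T} (union, +1)
DS@2: {C} ∪ {T} = {C,T} (union, +1)
QU@2: {A} ∪ {C} = {A,C} (union, +1)
HQU@2: {C} ∩ {A,C} = {C} (intersection, +0)
DHQSU@2: {C,T} ∩ {C} = {C} (intersection, +0)
GJ@2: {T} ∪ {A} = {A,T} (union, +1)
DGHJQSU@2: {C} ∪ {A,T} = {A,C,T} (union, +1)
DS@3: {T} ∪ {G} = {G,T} (union, +1)
QU@3: {T} ∪ {A} = {A,T} (union, +1)
HQU@3: {C} ∪ {A,T} = {A,C,T} (union, +1)
DHQSU@3: {G,T} ∩ {A,C,T} = {T} (intersection, +0)
GJ@3: {T} ∪ {G} = {G,T} (union, +1)
DGHJQSU@3: {T} ∩ {G,T} = {T} (intersection, +0)
per-site changes: [5, 3, 4, 4]; total = 16

C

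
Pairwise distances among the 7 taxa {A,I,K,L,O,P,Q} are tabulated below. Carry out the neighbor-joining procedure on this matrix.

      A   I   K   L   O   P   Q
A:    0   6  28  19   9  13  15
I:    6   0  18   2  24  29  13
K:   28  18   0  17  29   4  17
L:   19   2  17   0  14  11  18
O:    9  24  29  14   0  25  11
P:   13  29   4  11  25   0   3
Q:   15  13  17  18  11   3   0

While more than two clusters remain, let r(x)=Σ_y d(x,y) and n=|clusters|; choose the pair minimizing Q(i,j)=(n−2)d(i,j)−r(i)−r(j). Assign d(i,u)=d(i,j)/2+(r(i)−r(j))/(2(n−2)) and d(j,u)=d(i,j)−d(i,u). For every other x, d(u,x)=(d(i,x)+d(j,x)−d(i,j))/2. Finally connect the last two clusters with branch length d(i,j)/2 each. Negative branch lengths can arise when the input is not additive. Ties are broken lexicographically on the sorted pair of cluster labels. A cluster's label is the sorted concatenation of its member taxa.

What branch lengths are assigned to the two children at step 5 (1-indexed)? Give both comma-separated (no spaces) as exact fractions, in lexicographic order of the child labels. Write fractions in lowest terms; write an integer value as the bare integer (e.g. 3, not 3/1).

4,25/4

step 1: merge (K,P) at d=4, Q=-178; branch lengths K→24/5, P→-4/5; new cluster KP
  updated: d(A,KP)=37/2, d(I,KP)=43/2, d(KP,L)=12, d(KP,O)=25, d(KP,Q)=8
step 2: merge (I,L) at d=2, Q=-247/2; branch lengths I→19/16, L→13/16; new cluster IL
  updated: d(A,IL)=23/2, d(IL,KP)=63/4, d(IL,O)=18, d(IL,Q)=29/2
step 3: merge (KP,Q) at d=8, Q=-367/4; branch lengths KP→57/8, Q→7/8; new cluster KPQ
  updated: d(A,KPQ)=51/4, d(IL,KPQ)=89/8, d(KPQ,O)=14
step 4: merge (A,O) at d=9, Q=-225/4; branch lengths A→41/16, O→103/16; new cluster AO
  updated: d(AO,IL)=41/4, d(AO,KPQ)=71/8
step 5: merge (AO,IL) at d=41/4, Q=-121/4; branch lengths AO→4, IL→25/4; new cluster AILO
  updated: d(AILO,KPQ)=39/8
step 6: merge (AILO,KPQ) at d=39/8; branch lengths AILO→39/16, KPQ→39/16; new cluster AIKLOPQ
final tree: (((A:41/16,O:103/16):4,(I:19/16,L:13/16):25/4):39/16,((K:24/5,P:-4/5):57/8,Q:7/8):39/16)
total length: 305/8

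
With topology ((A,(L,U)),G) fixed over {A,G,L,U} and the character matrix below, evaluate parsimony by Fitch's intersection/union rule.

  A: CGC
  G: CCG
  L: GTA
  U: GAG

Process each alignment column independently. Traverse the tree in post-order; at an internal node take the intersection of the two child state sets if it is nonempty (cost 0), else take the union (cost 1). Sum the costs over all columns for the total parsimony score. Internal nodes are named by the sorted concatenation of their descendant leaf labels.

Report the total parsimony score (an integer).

[col 0] LU: children L:{G}, U:{G} ∩→ {G}; cost 0
[col 0] ALU: children A:{C}, LU:{G} ∪→ {C,G}; cost 1
[col 0] AGLU: children ALU:{C,G}, G:{C} ∩→ {C}; cost 0
[col 1] LU: children L:{T}, U:{A} ∪→ {A,T}; cost 1
[col 1] ALU: children A:{G}, LU:{A,T} ∪→ {A,G,T}; cost 1
[col 1] AGLU: children ALU:{A,G,T}, G:{C} ∪→ {A,C,G,T}; cost 1
[col 2] LU: children L:{A}, U:{G} ∪→ {A,G}; cost 1
[col 2] ALU: children A:{C}, LU:{A,G} ∪→ {A,C,G}; cost 1
[col 2] AGLU: children ALU:{A,C,G}, G:{G} ∩→ {G}; cost 0
per-site changes: [1, 3, 2]; total = 6

6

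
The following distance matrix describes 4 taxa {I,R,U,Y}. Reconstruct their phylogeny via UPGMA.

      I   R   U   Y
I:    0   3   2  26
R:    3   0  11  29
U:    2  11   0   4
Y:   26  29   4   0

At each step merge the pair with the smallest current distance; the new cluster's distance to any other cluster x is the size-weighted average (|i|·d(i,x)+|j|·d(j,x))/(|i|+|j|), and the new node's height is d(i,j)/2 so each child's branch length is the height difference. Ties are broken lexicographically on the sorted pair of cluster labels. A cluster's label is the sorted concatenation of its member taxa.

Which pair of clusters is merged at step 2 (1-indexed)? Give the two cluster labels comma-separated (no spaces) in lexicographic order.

1. join I+U (d=2) ⇒ IU; edges |I|=1, |U|=1
  updated: d(IU,R)=7, d(IU,Y)=15
2. join IU+R (d=7) ⇒ IRU; edges |IU|=5/2, |R|=7/2
  updated: d(IRU,Y)=59/3
3. join IRU+Y (d=59/3) ⇒ IRUY; edges |IRU|=19/3, |Y|=59/6
final tree: (((I:1,U:1):5/2,R:7/2):19/3,Y:59/6)
total length: 145/6

IU,R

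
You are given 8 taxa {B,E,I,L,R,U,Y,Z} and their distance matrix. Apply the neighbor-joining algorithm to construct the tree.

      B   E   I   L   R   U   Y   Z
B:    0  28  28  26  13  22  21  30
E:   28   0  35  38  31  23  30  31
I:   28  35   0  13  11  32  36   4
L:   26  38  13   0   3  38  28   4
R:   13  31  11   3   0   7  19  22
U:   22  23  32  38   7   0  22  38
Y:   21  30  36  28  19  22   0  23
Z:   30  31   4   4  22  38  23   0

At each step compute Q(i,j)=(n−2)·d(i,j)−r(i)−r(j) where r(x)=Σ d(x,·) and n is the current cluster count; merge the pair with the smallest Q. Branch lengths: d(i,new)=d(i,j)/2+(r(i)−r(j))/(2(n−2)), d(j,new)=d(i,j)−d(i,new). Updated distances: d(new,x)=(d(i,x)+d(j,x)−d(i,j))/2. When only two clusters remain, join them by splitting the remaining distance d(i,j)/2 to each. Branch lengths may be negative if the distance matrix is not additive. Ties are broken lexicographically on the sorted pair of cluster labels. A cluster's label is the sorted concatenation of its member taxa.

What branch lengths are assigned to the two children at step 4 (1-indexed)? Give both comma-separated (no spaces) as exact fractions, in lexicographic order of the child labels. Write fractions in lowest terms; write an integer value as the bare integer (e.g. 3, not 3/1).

63/4,29/4

iteration 1: select I,Z (d=4, Q=-287); attach at lengths (31/12, 17/12); label the merged cluster IZ
  updated: d(B,IZ)=27, d(E,IZ)=31, d(IZ,L)=13/2, d(IZ,R)=29/2, d(IZ,U)=33, d(IZ,Y)=55/2
iteration 2: select IZ,L (d=13/2, Q=-493/2); attach at lengths (13/4, 13/4); label the merged cluster ILZ
  updated: d(B,ILZ)=93/4, d(E,ILZ)=125/4, d(ILZ,R)=11/2, d(ILZ,U)=129/4, d(ILZ,Y)=49/2
iteration 3: select ILZ,R (d=11/2, Q=-681/4); attach at lengths (253/32, -77/32); label the merged cluster ILRZ
  updated: d(B,ILRZ)=123/8, d(E,ILRZ)=227/8, d(ILRZ,U)=135/8, d(ILRZ,Y)=19
iteration 4: select E,U (d=23, Q=-497/4); attach at lengths (63/4, 29/4); label the merged cluster EU
  updated: d(B,EU)=27/2, d(EU,ILRZ)=89/8, d(EU,Y)=29/2
iteration 5: select B,ILRZ (d=123/8, Q=-517/8); attach at lengths (281/32, 211/32); label the merged cluster BILRZ
  updated: d(BILRZ,EU)=37/8, d(BILRZ,Y)=197/16
iteration 6: select BILRZ,EU (d=37/8, Q=-503/16); attach at lengths (39/32, 109/32); label the merged cluster BEILRUZ
  updated: d(BEILRUZ,Y)=355/32
iteration 7: select BEILRUZ,Y (d=355/32); attach at lengths (355/64, 355/64); label the merged cluster BEILRUYZ
final tree: (((B:281/32,(((I:31/12,Z:17/12):13/4,L:13/4):253/32,R:-77/32):211/32):39/32,(E:63/4,U:29/4):109/32):355/64,Y:355/64)
total length: 2243/32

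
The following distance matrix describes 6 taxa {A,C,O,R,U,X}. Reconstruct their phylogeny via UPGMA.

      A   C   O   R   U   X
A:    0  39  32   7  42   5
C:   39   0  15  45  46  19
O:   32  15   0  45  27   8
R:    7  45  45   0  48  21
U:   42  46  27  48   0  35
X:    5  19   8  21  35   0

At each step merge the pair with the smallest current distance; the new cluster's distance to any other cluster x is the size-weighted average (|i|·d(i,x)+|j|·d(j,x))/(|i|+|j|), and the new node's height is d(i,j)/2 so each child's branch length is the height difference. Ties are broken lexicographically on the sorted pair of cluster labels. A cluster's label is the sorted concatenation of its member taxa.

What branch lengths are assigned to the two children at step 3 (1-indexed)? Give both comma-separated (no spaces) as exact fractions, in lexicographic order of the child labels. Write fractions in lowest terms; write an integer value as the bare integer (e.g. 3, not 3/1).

1. join A+X (d=5) ⇒ AX; edges |A|=5/2, |X|=5/2
  updated: d(AX,C)=29, d(AX,O)=20, d(AX,R)=14, d(AX,U)=77/2
2. join AX+R (d=14) ⇒ ARX; edges |AX|=9/2, |R|=7
  updated: d(ARX,C)=103/3, d(ARX,O)=85/3, d(ARX,U)=125/3
3. join C+O (d=15) ⇒ CO; edges |C|=15/2, |O|=15/2
  updated: d(ARX,CO)=94/3, d(CO,U)=73/2
4. join ARX+CO (d=94/3) ⇒ ACORX; edges |ARX|=26/3, |CO|=49/6
  updated: d(ACORX,U)=198/5
5. join ACORX+U (d=198/5) ⇒ ACORUX; edges |ACORX|=62/15, |U|=99/5
final tree: ((((A:5/2,X:5/2):9/2,R:7):26/3,(C:15/2,O:15/2):49/6):62/15,U:99/5)
total length: 1084/15

15/2,15/2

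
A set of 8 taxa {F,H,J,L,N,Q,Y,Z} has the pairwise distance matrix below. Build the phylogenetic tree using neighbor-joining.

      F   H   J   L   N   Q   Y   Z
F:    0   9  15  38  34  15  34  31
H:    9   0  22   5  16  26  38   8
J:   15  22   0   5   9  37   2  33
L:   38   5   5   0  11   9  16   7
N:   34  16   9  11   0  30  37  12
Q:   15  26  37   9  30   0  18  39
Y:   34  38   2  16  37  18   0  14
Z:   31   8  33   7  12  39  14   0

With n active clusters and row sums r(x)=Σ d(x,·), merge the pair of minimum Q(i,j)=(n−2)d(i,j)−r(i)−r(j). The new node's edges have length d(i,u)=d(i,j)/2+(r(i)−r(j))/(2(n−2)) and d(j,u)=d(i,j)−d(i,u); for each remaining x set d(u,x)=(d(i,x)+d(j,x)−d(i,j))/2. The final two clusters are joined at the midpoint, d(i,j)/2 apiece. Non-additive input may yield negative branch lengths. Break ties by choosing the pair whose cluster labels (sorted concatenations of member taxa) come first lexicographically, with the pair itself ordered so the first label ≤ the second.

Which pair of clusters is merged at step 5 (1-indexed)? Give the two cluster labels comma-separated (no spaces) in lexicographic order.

FJQY,L

step 1: merge (J,Y) at d=2, Q=-270; branch lengths J→-2, Y→4; new cluster JY
  updated: d(F,JY)=47/2, d(H,JY)=29, d(JY,L)=19/2, d(JY,N)=22, d(JY,Q)=53/2, d(JY,Z)=45/2
step 2: merge (F,Q) at d=15, Q=-221; branch lengths F→8, Q→7; new cluster FQ
  updated: d(FQ,H)=10, d(FQ,JY)=35/2, d(FQ,L)=16, d(FQ,N)=49/2, d(FQ,Z)=55/2
step 3: merge (FQ,JY) at d=35/2, Q=-126; branch lengths FQ→65/8, JY→75/8; new cluster FJQY
  updated: d(FJQY,H)=43/4, d(FJQY,L)=4, d(FJQY,N)=29/2, d(FJQY,Z)=65/4
step 4: merge (N,Z) at d=12, Q=-243/4; branch lengths N→185/24, Z→103/24; new cluster NZ
  updated: d(FJQY,NZ)=75/8, d(H,NZ)=6, d(L,NZ)=3
step 5: merge (FJQY,L) at d=4, Q=-225/8; branch lengths FJQY→161/32, L→-33/32; new cluster FJLQY
  updated: d(FJLQY,H)=47/8, d(FJLQY,NZ)=67/16
step 6: merge (FJLQY,H) at d=47/8, Q=-257/16; branch lengths FJLQY→65/32, H→123/32; new cluster FHJLQY
  updated: d(FHJLQY,NZ)=69/32
step 7: merge (FHJLQY,NZ) at d=69/32; branch lengths FHJLQY→69/64, NZ→69/64; new cluster FHJLNQYZ
final tree: (((((F:8,Q:7):65/8,(J:-2,Y:4):75/8):161/32,L:-33/32):65/32,H:123/32):69/64,(N:185/24,Z:103/24):69/64)
total length: 1873/32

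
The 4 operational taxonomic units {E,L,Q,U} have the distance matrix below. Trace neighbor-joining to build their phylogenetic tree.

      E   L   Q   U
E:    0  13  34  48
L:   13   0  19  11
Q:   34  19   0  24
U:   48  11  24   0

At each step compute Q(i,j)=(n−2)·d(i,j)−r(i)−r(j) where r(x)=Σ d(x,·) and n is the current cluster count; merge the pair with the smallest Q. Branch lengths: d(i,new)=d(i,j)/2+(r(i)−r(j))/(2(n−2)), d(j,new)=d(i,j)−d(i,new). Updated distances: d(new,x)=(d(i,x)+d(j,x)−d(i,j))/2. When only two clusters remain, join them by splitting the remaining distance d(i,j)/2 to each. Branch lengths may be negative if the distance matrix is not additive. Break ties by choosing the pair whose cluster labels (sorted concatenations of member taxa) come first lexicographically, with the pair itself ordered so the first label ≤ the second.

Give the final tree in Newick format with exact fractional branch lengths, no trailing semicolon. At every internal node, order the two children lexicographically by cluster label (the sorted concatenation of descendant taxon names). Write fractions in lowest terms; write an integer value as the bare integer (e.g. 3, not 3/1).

(((E:39/2,L:-13/2):19/2,Q:21/2):27/4,U:27/4)

iteration 1: select E,L (d=13, Q=-112); attach at lengths (39/2, -13/2); label the merged cluster EL
  updated: d(EL,Q)=20, d(EL,U)=23
iteration 2: select EL,Q (d=20, Q=-67); attach at lengths (19/2, 21/2); label the merged cluster ELQ
  updated: d(ELQ,U)=27/2
iteration 3: select ELQ,U (d=27/2); attach at lengths (27/4, 27/4); label the merged cluster ELQU
final tree: (((E:39/2,L:-13/2):19/2,Q:21/2):27/4,U:27/4)
total length: 93/2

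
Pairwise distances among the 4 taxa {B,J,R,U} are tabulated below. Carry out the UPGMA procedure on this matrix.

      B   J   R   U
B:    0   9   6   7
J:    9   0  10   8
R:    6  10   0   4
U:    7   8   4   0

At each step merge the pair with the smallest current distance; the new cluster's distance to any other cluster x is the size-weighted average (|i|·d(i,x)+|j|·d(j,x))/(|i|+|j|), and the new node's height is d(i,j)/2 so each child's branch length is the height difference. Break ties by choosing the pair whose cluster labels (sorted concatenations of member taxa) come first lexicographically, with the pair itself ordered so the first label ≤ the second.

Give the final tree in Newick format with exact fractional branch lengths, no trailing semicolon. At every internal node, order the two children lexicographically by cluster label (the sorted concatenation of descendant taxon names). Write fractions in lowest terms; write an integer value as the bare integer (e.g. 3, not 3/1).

1. join R+U (d=4) ⇒ RU; edges |R|=2, |U|=2
  updated: d(B,RU)=13/2, d(J,RU)=9
2. join B+RU (d=13/2) ⇒ BRU; edges |B|=13/4, |RU|=5/4
  updated: d(BRU,J)=9
3. join BRU+J (d=9) ⇒ BJRU; edges |BRU|=5/4, |J|=9/2
final tree: ((B:13/4,(R:2,U:2):5/4):5/4,J:9/2)
total length: 57/4

((B:13/4,(R:2,U:2):5/4):5/4,J:9/2)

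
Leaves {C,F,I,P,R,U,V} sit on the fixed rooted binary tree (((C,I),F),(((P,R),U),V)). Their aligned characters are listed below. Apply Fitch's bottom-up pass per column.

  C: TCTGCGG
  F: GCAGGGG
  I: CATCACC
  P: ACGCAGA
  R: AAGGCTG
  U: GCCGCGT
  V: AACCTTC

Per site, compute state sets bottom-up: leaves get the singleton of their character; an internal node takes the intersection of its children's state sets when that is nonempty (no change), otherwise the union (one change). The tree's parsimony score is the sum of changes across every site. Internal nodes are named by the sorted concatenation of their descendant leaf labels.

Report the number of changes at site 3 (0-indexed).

CI@0: {T} ∪ {C} = {C,T} (union, +1)
CFI@0: {C,T} ∪ {G} = {C,G,T} (union, +1)
PR@0: {A} ∩ {A} = {A} (intersection, +0)
PRU@0: {A} ∪ {G} = {A,G} (union, +1)
PRUV@0: {A,G} ∩ {A} = {A} (intersection, +0)
CFIPRUV@0: {C,G,T} ∪ {A} = {A,C,G,T} (union, +1)
CI@1: {C} ∪ {A} = {A,C} (union, +1)
CFI@1: {A,C} ∩ {C} = {C} (intersection, +0)
PR@1: {C} ∪ {A} = {A,C} (union, +1)
PRU@1: {A,C} ∩ {C} = {C} (intersection, +0)
PRUV@1: {C} ∪ {A} = {A,C} (union, +1)
CFIPRUV@1: {C} ∩ {A,C} = {C} (intersection, +0)
CI@2: {T} ∩ {T} = {T} (intersection, +0)
CFI@2: {T} ∪ {A} = {A,T} (union, +1)
PR@2: {G} ∩ {G} = {G} (intersection, +0)
PRU@2: {G} ∪ {C} = {C,G} (union, +1)
PRUV@2: {C,G} ∩ {C} = {C} (intersection, +0)
CFIPRUV@2: {A,T} ∪ {C} = {A,C,T} (union, +1)
CI@3: {G} ∪ {C} = {C,G} (union, +1)
CFI@3: {C,G} ∩ {G} = {G} (intersection, +0)
PR@3: {C} ∪ {G} = {C,G} (union, +1)
PRU@3: {C,G} ∩ {G} = {G} (intersection, +0)
PRUV@3: {G} ∪ {C} = {C,G} (union, +1)
CFIPRUV@3: {G} ∩ {C,G} = {G} (intersection, +0)
CI@4: {C} ∪ {A} = {A,C} (union, +1)
CFI@4: {A,C} ∪ {G} = {A,C,G} (union, +1)
PR@4: {A} ∪ {C} = {A,C} (union, +1)
PRU@4: {A,C} ∩ {C} = {C} (intersection, +0)
PRUV@4: {C} ∪ {T} = {C,T} (union, +1)
CFIPRUV@4: {A,C,G} ∩ {C,T} = {C} (intersection, +0)
CI@5: {G} ∪ {C} = {C,G} (union, +1)
CFI@5: {C,G} ∩ {G} = {G} (intersection, +0)
PR@5: {G} ∪ {T} = {G,T} (union, +1)
PRU@5: {G,T} ∩ {G} = {G} (intersection, +0)
PRUV@5: {G} ∪ {T} = {G,T} (union, +1)
CFIPRUV@5: {G} ∩ {G,T} = {G} (intersection, +0)
CI@6: {G} ∪ {C} = {C,G} (union, +1)
CFI@6: {C,G} ∩ {G} = {G} (intersection, +0)
PR@6: {A} ∪ {G} = {A,G} (union, +1)
PRU@6: {A,G} ∪ {T} = {A,G,T} (union, +1)
PRUV@6: {A,G,T} ∪ {C} = {A,C,G,T} (union, +1)
CFIPRUV@6: {G} ∩ {A,C,G,T} = {G} (intersection, +0)
per-site changes: [4, 3, 3, 3, 4, 3, 4]; total = 24

3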